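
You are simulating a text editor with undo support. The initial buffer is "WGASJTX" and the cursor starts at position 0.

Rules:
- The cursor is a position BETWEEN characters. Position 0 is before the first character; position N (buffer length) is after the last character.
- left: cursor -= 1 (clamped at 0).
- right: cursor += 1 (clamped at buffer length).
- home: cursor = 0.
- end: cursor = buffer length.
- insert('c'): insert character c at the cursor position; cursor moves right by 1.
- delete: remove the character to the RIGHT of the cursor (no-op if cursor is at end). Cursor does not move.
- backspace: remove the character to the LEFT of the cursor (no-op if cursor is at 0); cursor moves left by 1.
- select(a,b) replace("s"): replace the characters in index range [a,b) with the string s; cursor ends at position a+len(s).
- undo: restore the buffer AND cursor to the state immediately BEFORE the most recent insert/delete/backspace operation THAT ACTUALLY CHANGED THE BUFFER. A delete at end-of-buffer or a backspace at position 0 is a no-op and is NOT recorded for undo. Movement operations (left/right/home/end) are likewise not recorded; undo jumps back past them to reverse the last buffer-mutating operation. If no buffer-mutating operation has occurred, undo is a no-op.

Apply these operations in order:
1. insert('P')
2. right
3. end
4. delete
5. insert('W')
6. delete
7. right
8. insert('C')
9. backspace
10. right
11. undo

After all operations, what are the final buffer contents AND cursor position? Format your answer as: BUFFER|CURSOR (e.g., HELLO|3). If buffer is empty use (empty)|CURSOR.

Answer: PWGASJTXWC|10

Derivation:
After op 1 (insert('P')): buf='PWGASJTX' cursor=1
After op 2 (right): buf='PWGASJTX' cursor=2
After op 3 (end): buf='PWGASJTX' cursor=8
After op 4 (delete): buf='PWGASJTX' cursor=8
After op 5 (insert('W')): buf='PWGASJTXW' cursor=9
After op 6 (delete): buf='PWGASJTXW' cursor=9
After op 7 (right): buf='PWGASJTXW' cursor=9
After op 8 (insert('C')): buf='PWGASJTXWC' cursor=10
After op 9 (backspace): buf='PWGASJTXW' cursor=9
After op 10 (right): buf='PWGASJTXW' cursor=9
After op 11 (undo): buf='PWGASJTXWC' cursor=10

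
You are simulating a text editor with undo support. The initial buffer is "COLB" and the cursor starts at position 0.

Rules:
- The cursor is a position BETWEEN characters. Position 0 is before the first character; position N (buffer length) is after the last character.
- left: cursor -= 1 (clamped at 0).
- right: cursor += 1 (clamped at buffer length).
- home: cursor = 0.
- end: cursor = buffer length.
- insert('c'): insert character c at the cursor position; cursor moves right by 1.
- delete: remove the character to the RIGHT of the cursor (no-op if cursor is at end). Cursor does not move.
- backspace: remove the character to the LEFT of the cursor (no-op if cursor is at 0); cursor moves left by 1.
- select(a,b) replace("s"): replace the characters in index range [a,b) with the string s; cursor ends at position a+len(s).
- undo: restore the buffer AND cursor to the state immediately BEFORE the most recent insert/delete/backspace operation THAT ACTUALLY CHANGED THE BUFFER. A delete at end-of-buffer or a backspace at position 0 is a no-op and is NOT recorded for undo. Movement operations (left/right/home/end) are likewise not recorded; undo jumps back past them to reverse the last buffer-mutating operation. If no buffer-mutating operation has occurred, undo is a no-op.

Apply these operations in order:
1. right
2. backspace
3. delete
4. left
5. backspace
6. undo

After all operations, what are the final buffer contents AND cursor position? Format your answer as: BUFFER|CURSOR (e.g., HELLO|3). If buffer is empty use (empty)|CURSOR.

After op 1 (right): buf='COLB' cursor=1
After op 2 (backspace): buf='OLB' cursor=0
After op 3 (delete): buf='LB' cursor=0
After op 4 (left): buf='LB' cursor=0
After op 5 (backspace): buf='LB' cursor=0
After op 6 (undo): buf='OLB' cursor=0

Answer: OLB|0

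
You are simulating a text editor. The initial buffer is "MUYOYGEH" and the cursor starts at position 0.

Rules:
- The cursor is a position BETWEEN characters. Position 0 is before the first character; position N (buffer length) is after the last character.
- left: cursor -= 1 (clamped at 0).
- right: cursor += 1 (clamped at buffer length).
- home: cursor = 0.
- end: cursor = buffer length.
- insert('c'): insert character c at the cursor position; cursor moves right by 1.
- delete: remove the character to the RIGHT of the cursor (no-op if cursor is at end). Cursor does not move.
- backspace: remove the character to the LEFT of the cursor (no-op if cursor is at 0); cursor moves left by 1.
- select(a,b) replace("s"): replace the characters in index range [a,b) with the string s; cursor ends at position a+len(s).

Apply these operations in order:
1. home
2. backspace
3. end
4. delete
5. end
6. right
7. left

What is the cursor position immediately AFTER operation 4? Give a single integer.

After op 1 (home): buf='MUYOYGEH' cursor=0
After op 2 (backspace): buf='MUYOYGEH' cursor=0
After op 3 (end): buf='MUYOYGEH' cursor=8
After op 4 (delete): buf='MUYOYGEH' cursor=8

Answer: 8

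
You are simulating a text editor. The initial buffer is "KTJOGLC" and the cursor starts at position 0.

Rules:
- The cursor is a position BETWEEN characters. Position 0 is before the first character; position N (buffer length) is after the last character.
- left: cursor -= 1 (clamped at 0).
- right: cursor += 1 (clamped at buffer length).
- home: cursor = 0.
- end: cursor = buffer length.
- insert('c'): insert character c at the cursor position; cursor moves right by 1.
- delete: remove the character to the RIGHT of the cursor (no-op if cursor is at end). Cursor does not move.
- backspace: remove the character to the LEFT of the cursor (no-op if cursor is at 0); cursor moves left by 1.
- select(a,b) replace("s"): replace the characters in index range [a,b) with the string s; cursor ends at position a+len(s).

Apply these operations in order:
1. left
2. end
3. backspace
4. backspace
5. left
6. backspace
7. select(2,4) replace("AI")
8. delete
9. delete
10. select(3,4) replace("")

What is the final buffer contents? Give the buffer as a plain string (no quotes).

After op 1 (left): buf='KTJOGLC' cursor=0
After op 2 (end): buf='KTJOGLC' cursor=7
After op 3 (backspace): buf='KTJOGL' cursor=6
After op 4 (backspace): buf='KTJOG' cursor=5
After op 5 (left): buf='KTJOG' cursor=4
After op 6 (backspace): buf='KTJG' cursor=3
After op 7 (select(2,4) replace("AI")): buf='KTAI' cursor=4
After op 8 (delete): buf='KTAI' cursor=4
After op 9 (delete): buf='KTAI' cursor=4
After op 10 (select(3,4) replace("")): buf='KTA' cursor=3

Answer: KTA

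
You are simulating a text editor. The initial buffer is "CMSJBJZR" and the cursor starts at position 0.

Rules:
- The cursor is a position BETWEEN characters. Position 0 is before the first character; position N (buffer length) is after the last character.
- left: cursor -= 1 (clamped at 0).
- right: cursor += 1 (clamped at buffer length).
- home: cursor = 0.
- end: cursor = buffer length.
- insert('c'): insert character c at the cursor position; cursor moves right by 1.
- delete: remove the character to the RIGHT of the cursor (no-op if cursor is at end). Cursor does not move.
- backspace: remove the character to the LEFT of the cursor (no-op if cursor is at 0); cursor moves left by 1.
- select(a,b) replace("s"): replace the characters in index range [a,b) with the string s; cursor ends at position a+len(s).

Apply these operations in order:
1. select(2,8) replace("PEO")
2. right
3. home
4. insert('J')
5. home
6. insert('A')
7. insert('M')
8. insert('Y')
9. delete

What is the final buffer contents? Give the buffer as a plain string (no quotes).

After op 1 (select(2,8) replace("PEO")): buf='CMPEO' cursor=5
After op 2 (right): buf='CMPEO' cursor=5
After op 3 (home): buf='CMPEO' cursor=0
After op 4 (insert('J')): buf='JCMPEO' cursor=1
After op 5 (home): buf='JCMPEO' cursor=0
After op 6 (insert('A')): buf='AJCMPEO' cursor=1
After op 7 (insert('M')): buf='AMJCMPEO' cursor=2
After op 8 (insert('Y')): buf='AMYJCMPEO' cursor=3
After op 9 (delete): buf='AMYCMPEO' cursor=3

Answer: AMYCMPEO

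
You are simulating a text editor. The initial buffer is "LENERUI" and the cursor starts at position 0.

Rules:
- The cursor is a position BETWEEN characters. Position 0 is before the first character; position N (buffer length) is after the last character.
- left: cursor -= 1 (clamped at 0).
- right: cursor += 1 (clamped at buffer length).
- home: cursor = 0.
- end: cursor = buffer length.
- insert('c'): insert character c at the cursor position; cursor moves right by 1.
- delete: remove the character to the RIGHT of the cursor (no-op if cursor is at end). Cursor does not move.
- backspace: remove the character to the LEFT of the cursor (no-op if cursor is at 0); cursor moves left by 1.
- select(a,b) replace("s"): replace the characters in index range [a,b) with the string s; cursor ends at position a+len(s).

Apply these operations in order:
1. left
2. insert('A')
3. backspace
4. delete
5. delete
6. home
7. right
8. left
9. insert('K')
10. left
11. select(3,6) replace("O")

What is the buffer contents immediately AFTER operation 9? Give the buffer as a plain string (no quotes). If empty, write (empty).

Answer: KNERUI

Derivation:
After op 1 (left): buf='LENERUI' cursor=0
After op 2 (insert('A')): buf='ALENERUI' cursor=1
After op 3 (backspace): buf='LENERUI' cursor=0
After op 4 (delete): buf='ENERUI' cursor=0
After op 5 (delete): buf='NERUI' cursor=0
After op 6 (home): buf='NERUI' cursor=0
After op 7 (right): buf='NERUI' cursor=1
After op 8 (left): buf='NERUI' cursor=0
After op 9 (insert('K')): buf='KNERUI' cursor=1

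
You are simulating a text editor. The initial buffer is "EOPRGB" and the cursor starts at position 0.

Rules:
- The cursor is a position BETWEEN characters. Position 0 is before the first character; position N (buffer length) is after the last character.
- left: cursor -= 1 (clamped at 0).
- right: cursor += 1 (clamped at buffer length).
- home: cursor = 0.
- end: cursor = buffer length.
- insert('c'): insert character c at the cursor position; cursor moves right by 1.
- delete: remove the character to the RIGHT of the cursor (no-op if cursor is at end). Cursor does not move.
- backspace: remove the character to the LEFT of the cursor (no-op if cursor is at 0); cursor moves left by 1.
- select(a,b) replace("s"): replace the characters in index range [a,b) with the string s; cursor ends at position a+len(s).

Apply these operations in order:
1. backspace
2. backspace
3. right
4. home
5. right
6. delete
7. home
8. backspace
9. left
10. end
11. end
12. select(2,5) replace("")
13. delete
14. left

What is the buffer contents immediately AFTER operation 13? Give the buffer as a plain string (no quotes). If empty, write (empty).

After op 1 (backspace): buf='EOPRGB' cursor=0
After op 2 (backspace): buf='EOPRGB' cursor=0
After op 3 (right): buf='EOPRGB' cursor=1
After op 4 (home): buf='EOPRGB' cursor=0
After op 5 (right): buf='EOPRGB' cursor=1
After op 6 (delete): buf='EPRGB' cursor=1
After op 7 (home): buf='EPRGB' cursor=0
After op 8 (backspace): buf='EPRGB' cursor=0
After op 9 (left): buf='EPRGB' cursor=0
After op 10 (end): buf='EPRGB' cursor=5
After op 11 (end): buf='EPRGB' cursor=5
After op 12 (select(2,5) replace("")): buf='EP' cursor=2
After op 13 (delete): buf='EP' cursor=2

Answer: EP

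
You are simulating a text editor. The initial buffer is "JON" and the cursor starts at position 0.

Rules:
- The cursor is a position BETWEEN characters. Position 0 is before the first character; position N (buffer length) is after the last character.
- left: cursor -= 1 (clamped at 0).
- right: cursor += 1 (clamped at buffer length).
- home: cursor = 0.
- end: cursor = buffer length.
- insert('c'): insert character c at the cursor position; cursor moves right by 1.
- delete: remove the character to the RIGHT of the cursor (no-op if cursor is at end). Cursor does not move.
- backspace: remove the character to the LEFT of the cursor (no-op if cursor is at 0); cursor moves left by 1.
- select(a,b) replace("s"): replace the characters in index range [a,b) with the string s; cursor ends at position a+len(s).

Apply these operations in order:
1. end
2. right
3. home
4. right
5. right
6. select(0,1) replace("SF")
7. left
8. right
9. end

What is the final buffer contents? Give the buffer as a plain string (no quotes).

Answer: SFON

Derivation:
After op 1 (end): buf='JON' cursor=3
After op 2 (right): buf='JON' cursor=3
After op 3 (home): buf='JON' cursor=0
After op 4 (right): buf='JON' cursor=1
After op 5 (right): buf='JON' cursor=2
After op 6 (select(0,1) replace("SF")): buf='SFON' cursor=2
After op 7 (left): buf='SFON' cursor=1
After op 8 (right): buf='SFON' cursor=2
After op 9 (end): buf='SFON' cursor=4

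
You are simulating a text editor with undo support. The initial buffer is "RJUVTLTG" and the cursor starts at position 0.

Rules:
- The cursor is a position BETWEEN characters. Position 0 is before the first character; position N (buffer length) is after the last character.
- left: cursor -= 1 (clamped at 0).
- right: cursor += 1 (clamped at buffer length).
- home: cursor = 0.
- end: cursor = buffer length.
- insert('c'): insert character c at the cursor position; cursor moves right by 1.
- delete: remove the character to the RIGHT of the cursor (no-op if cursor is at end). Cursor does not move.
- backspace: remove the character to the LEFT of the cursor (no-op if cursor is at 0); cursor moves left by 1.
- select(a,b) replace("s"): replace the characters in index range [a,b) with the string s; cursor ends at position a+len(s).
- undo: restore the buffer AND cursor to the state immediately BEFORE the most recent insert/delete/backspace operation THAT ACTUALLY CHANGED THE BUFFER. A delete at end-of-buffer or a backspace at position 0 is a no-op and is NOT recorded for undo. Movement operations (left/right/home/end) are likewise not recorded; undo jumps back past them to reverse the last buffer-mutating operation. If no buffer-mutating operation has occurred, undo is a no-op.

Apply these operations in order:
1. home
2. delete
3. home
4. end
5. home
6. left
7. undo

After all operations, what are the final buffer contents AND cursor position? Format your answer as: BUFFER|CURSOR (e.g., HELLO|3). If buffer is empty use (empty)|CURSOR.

Answer: RJUVTLTG|0

Derivation:
After op 1 (home): buf='RJUVTLTG' cursor=0
After op 2 (delete): buf='JUVTLTG' cursor=0
After op 3 (home): buf='JUVTLTG' cursor=0
After op 4 (end): buf='JUVTLTG' cursor=7
After op 5 (home): buf='JUVTLTG' cursor=0
After op 6 (left): buf='JUVTLTG' cursor=0
After op 7 (undo): buf='RJUVTLTG' cursor=0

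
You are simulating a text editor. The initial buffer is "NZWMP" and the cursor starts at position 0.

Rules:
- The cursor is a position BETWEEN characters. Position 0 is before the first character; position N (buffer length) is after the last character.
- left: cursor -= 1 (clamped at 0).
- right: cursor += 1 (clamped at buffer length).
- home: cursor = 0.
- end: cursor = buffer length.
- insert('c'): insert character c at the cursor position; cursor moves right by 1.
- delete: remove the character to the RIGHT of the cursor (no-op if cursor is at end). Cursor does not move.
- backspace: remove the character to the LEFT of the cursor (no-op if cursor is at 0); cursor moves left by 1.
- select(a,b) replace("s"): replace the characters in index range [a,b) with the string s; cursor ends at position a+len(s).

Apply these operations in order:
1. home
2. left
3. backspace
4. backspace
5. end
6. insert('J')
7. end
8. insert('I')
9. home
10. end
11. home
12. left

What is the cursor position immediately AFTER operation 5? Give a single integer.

After op 1 (home): buf='NZWMP' cursor=0
After op 2 (left): buf='NZWMP' cursor=0
After op 3 (backspace): buf='NZWMP' cursor=0
After op 4 (backspace): buf='NZWMP' cursor=0
After op 5 (end): buf='NZWMP' cursor=5

Answer: 5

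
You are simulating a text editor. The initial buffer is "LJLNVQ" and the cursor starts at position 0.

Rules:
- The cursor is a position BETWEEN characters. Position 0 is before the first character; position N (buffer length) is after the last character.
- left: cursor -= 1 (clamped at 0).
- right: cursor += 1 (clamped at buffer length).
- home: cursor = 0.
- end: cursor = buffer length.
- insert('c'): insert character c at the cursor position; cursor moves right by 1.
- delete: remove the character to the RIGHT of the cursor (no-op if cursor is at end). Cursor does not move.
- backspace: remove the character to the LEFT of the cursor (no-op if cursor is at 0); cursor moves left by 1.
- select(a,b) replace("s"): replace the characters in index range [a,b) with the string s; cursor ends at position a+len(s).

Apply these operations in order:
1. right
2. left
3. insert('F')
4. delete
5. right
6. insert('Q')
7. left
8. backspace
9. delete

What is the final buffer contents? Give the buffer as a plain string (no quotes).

After op 1 (right): buf='LJLNVQ' cursor=1
After op 2 (left): buf='LJLNVQ' cursor=0
After op 3 (insert('F')): buf='FLJLNVQ' cursor=1
After op 4 (delete): buf='FJLNVQ' cursor=1
After op 5 (right): buf='FJLNVQ' cursor=2
After op 6 (insert('Q')): buf='FJQLNVQ' cursor=3
After op 7 (left): buf='FJQLNVQ' cursor=2
After op 8 (backspace): buf='FQLNVQ' cursor=1
After op 9 (delete): buf='FLNVQ' cursor=1

Answer: FLNVQ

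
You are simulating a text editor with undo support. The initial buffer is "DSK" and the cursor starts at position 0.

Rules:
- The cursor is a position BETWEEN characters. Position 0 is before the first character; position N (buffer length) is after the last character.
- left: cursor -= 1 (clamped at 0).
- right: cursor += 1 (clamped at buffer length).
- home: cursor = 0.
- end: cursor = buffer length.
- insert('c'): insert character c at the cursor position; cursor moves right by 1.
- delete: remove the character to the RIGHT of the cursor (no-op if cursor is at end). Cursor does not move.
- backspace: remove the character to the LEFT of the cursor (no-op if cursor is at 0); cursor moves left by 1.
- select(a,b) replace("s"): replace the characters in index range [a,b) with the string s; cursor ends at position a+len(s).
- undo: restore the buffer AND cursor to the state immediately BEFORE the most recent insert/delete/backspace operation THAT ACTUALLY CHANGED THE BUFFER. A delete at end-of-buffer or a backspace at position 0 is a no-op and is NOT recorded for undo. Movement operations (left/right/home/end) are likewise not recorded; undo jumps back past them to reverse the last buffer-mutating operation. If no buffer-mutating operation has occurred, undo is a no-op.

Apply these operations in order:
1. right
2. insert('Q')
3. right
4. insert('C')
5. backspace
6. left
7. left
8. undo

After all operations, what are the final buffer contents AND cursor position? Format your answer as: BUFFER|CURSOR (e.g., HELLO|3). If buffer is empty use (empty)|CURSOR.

After op 1 (right): buf='DSK' cursor=1
After op 2 (insert('Q')): buf='DQSK' cursor=2
After op 3 (right): buf='DQSK' cursor=3
After op 4 (insert('C')): buf='DQSCK' cursor=4
After op 5 (backspace): buf='DQSK' cursor=3
After op 6 (left): buf='DQSK' cursor=2
After op 7 (left): buf='DQSK' cursor=1
After op 8 (undo): buf='DQSCK' cursor=4

Answer: DQSCK|4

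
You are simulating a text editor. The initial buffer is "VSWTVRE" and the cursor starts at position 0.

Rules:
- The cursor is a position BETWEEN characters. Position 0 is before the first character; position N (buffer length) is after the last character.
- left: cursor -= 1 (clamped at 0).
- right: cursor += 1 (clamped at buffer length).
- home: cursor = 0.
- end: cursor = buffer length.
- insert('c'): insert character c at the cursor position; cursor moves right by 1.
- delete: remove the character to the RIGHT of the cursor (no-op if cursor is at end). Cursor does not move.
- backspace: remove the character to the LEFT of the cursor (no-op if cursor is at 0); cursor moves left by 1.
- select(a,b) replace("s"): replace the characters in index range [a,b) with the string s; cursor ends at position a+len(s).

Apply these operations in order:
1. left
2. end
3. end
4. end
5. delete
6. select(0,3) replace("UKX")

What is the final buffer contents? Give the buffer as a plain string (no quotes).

After op 1 (left): buf='VSWTVRE' cursor=0
After op 2 (end): buf='VSWTVRE' cursor=7
After op 3 (end): buf='VSWTVRE' cursor=7
After op 4 (end): buf='VSWTVRE' cursor=7
After op 5 (delete): buf='VSWTVRE' cursor=7
After op 6 (select(0,3) replace("UKX")): buf='UKXTVRE' cursor=3

Answer: UKXTVRE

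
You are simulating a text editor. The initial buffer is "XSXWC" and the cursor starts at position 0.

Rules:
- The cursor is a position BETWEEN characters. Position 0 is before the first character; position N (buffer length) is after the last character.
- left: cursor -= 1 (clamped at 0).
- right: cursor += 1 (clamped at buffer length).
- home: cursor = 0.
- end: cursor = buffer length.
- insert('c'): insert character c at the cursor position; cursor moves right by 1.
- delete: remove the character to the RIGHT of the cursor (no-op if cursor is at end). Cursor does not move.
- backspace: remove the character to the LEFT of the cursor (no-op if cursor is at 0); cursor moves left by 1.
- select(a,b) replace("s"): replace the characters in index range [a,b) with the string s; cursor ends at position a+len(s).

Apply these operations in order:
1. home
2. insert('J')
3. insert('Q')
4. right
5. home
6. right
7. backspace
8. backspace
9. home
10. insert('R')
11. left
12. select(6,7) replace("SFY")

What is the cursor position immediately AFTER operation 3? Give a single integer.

Answer: 2

Derivation:
After op 1 (home): buf='XSXWC' cursor=0
After op 2 (insert('J')): buf='JXSXWC' cursor=1
After op 3 (insert('Q')): buf='JQXSXWC' cursor=2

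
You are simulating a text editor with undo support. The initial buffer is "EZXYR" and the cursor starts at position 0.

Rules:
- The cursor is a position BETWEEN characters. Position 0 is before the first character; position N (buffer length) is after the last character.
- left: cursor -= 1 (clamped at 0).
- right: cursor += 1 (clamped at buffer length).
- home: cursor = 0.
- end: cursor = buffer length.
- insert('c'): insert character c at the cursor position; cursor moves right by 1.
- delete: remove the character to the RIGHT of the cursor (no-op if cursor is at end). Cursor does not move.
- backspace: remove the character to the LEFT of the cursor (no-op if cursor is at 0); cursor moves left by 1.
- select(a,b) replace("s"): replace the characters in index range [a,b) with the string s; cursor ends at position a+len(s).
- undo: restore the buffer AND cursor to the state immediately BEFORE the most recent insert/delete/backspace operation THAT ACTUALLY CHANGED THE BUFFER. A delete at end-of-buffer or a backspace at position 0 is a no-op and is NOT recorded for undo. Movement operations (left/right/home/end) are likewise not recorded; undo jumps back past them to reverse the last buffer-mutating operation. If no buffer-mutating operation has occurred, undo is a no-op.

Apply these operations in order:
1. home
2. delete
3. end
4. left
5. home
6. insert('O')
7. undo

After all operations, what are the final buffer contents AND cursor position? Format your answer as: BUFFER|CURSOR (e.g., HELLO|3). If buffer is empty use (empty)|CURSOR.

Answer: ZXYR|0

Derivation:
After op 1 (home): buf='EZXYR' cursor=0
After op 2 (delete): buf='ZXYR' cursor=0
After op 3 (end): buf='ZXYR' cursor=4
After op 4 (left): buf='ZXYR' cursor=3
After op 5 (home): buf='ZXYR' cursor=0
After op 6 (insert('O')): buf='OZXYR' cursor=1
After op 7 (undo): buf='ZXYR' cursor=0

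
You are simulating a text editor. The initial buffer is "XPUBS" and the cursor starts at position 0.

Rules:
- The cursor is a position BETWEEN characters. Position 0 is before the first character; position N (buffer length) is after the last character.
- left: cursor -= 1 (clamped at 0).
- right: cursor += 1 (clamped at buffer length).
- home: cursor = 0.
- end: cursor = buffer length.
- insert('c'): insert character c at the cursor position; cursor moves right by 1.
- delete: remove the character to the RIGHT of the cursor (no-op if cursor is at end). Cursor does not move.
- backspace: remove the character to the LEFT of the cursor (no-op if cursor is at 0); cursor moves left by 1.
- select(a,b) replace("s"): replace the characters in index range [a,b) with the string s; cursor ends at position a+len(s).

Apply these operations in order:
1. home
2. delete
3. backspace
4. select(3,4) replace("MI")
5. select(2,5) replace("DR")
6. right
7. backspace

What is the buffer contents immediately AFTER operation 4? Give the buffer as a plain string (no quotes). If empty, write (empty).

After op 1 (home): buf='XPUBS' cursor=0
After op 2 (delete): buf='PUBS' cursor=0
After op 3 (backspace): buf='PUBS' cursor=0
After op 4 (select(3,4) replace("MI")): buf='PUBMI' cursor=5

Answer: PUBMI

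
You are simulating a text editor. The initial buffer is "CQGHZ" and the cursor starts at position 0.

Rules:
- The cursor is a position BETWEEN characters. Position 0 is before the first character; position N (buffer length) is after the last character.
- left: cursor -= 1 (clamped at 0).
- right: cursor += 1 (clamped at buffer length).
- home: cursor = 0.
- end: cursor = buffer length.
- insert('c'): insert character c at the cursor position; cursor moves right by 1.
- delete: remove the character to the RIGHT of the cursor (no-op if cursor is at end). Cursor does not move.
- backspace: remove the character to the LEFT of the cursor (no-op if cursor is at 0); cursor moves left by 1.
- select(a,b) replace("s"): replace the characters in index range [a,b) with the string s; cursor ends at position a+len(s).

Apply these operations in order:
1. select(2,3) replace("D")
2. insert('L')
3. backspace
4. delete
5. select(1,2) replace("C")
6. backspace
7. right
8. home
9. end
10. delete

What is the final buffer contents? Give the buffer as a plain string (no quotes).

After op 1 (select(2,3) replace("D")): buf='CQDHZ' cursor=3
After op 2 (insert('L')): buf='CQDLHZ' cursor=4
After op 3 (backspace): buf='CQDHZ' cursor=3
After op 4 (delete): buf='CQDZ' cursor=3
After op 5 (select(1,2) replace("C")): buf='CCDZ' cursor=2
After op 6 (backspace): buf='CDZ' cursor=1
After op 7 (right): buf='CDZ' cursor=2
After op 8 (home): buf='CDZ' cursor=0
After op 9 (end): buf='CDZ' cursor=3
After op 10 (delete): buf='CDZ' cursor=3

Answer: CDZ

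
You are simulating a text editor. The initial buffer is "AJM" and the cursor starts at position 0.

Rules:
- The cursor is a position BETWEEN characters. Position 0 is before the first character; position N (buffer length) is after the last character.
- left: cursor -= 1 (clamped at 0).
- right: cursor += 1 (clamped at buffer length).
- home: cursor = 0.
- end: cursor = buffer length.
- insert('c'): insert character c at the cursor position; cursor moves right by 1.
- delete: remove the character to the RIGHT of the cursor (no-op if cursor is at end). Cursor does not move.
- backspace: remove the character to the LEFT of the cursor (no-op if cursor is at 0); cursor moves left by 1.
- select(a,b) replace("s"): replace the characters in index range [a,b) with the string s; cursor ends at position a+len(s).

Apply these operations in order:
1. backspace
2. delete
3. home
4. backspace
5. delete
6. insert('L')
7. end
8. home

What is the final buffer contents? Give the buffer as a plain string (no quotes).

After op 1 (backspace): buf='AJM' cursor=0
After op 2 (delete): buf='JM' cursor=0
After op 3 (home): buf='JM' cursor=0
After op 4 (backspace): buf='JM' cursor=0
After op 5 (delete): buf='M' cursor=0
After op 6 (insert('L')): buf='LM' cursor=1
After op 7 (end): buf='LM' cursor=2
After op 8 (home): buf='LM' cursor=0

Answer: LM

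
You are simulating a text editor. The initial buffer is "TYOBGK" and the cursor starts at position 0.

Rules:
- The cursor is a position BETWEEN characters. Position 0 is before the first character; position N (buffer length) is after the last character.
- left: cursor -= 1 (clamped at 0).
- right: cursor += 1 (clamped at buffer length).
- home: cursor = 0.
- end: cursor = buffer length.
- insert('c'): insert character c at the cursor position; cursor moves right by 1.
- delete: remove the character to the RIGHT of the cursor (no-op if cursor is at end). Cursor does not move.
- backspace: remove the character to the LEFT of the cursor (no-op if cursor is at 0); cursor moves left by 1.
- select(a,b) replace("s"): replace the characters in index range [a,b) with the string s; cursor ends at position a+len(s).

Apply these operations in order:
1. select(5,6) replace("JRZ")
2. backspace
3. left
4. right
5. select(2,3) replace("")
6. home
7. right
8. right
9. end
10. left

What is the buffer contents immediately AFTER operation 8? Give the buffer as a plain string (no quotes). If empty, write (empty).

After op 1 (select(5,6) replace("JRZ")): buf='TYOBGJRZ' cursor=8
After op 2 (backspace): buf='TYOBGJR' cursor=7
After op 3 (left): buf='TYOBGJR' cursor=6
After op 4 (right): buf='TYOBGJR' cursor=7
After op 5 (select(2,3) replace("")): buf='TYBGJR' cursor=2
After op 6 (home): buf='TYBGJR' cursor=0
After op 7 (right): buf='TYBGJR' cursor=1
After op 8 (right): buf='TYBGJR' cursor=2

Answer: TYBGJR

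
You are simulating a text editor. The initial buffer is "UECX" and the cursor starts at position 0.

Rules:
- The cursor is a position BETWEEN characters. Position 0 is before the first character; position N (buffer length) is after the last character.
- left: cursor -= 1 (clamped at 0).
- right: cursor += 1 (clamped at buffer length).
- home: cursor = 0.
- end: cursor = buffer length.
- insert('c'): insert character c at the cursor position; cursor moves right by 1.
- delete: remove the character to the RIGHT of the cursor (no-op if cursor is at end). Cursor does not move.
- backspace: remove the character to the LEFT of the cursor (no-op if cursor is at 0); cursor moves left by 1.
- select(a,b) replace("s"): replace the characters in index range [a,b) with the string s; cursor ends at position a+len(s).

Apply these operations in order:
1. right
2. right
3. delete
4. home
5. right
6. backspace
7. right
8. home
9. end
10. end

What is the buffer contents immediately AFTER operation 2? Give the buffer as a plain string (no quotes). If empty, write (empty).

After op 1 (right): buf='UECX' cursor=1
After op 2 (right): buf='UECX' cursor=2

Answer: UECX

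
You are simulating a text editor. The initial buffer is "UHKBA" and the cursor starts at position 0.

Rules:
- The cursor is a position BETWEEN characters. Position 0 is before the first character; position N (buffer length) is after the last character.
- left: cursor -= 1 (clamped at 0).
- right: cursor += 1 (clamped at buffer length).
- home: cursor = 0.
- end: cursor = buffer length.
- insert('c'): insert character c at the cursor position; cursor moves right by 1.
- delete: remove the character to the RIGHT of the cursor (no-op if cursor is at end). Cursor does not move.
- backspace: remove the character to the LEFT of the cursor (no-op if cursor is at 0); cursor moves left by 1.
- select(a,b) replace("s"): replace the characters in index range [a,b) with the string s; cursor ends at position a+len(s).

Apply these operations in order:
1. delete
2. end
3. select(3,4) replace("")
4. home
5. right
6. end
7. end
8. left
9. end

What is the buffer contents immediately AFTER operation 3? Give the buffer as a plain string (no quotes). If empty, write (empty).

After op 1 (delete): buf='HKBA' cursor=0
After op 2 (end): buf='HKBA' cursor=4
After op 3 (select(3,4) replace("")): buf='HKB' cursor=3

Answer: HKB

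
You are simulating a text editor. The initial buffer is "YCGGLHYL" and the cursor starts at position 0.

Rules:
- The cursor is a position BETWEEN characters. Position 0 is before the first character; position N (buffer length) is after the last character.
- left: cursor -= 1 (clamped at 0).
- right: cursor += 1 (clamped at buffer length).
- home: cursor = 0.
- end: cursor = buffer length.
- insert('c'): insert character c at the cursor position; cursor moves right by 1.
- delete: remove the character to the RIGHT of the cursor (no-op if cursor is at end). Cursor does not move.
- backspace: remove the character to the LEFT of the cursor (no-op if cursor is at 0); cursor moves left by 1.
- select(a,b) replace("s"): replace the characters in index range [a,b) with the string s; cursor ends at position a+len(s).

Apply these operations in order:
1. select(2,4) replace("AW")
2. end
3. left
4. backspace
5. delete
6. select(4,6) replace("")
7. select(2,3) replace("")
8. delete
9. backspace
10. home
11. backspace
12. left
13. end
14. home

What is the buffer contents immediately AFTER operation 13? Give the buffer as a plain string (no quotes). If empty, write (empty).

Answer: Y

Derivation:
After op 1 (select(2,4) replace("AW")): buf='YCAWLHYL' cursor=4
After op 2 (end): buf='YCAWLHYL' cursor=8
After op 3 (left): buf='YCAWLHYL' cursor=7
After op 4 (backspace): buf='YCAWLHL' cursor=6
After op 5 (delete): buf='YCAWLH' cursor=6
After op 6 (select(4,6) replace("")): buf='YCAW' cursor=4
After op 7 (select(2,3) replace("")): buf='YCW' cursor=2
After op 8 (delete): buf='YC' cursor=2
After op 9 (backspace): buf='Y' cursor=1
After op 10 (home): buf='Y' cursor=0
After op 11 (backspace): buf='Y' cursor=0
After op 12 (left): buf='Y' cursor=0
After op 13 (end): buf='Y' cursor=1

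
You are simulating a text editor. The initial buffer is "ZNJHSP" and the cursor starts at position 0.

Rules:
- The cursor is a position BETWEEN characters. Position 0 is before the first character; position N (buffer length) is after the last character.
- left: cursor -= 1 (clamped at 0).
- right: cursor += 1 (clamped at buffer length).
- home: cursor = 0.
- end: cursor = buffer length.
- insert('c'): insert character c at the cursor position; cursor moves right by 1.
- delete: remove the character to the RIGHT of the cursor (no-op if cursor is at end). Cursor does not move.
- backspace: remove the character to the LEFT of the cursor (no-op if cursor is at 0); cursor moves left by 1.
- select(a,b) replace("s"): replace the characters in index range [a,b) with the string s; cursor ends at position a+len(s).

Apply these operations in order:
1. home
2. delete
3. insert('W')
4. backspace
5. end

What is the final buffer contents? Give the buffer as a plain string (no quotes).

After op 1 (home): buf='ZNJHSP' cursor=0
After op 2 (delete): buf='NJHSP' cursor=0
After op 3 (insert('W')): buf='WNJHSP' cursor=1
After op 4 (backspace): buf='NJHSP' cursor=0
After op 5 (end): buf='NJHSP' cursor=5

Answer: NJHSP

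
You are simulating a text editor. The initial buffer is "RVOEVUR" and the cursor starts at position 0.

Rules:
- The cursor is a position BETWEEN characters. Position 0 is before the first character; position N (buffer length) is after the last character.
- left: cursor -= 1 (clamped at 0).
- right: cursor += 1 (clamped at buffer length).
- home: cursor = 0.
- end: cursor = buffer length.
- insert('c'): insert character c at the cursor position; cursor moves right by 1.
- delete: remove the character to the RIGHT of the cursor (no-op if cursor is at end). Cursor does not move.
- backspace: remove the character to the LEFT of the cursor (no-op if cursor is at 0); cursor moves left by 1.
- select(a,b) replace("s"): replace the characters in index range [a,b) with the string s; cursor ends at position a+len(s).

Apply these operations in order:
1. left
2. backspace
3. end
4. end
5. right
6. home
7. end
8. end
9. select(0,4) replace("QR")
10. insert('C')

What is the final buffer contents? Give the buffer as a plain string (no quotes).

Answer: QRCVUR

Derivation:
After op 1 (left): buf='RVOEVUR' cursor=0
After op 2 (backspace): buf='RVOEVUR' cursor=0
After op 3 (end): buf='RVOEVUR' cursor=7
After op 4 (end): buf='RVOEVUR' cursor=7
After op 5 (right): buf='RVOEVUR' cursor=7
After op 6 (home): buf='RVOEVUR' cursor=0
After op 7 (end): buf='RVOEVUR' cursor=7
After op 8 (end): buf='RVOEVUR' cursor=7
After op 9 (select(0,4) replace("QR")): buf='QRVUR' cursor=2
After op 10 (insert('C')): buf='QRCVUR' cursor=3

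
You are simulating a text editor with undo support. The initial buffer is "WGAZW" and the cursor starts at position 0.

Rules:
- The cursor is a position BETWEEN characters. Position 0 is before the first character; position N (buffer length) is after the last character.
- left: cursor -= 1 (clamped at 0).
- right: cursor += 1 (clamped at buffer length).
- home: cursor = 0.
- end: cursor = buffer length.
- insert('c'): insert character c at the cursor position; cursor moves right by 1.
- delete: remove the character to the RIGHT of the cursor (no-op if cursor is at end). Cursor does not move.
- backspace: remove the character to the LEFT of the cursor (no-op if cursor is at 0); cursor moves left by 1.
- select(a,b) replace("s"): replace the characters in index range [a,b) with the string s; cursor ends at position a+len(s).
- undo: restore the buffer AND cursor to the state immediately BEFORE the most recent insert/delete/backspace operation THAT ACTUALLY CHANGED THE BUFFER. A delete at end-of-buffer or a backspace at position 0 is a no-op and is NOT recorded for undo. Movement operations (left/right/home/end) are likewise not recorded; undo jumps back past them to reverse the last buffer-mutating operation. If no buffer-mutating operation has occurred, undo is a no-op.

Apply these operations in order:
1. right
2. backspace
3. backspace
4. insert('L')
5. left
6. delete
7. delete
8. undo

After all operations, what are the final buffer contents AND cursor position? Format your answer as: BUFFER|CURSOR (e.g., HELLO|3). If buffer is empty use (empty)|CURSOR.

Answer: GAZW|0

Derivation:
After op 1 (right): buf='WGAZW' cursor=1
After op 2 (backspace): buf='GAZW' cursor=0
After op 3 (backspace): buf='GAZW' cursor=0
After op 4 (insert('L')): buf='LGAZW' cursor=1
After op 5 (left): buf='LGAZW' cursor=0
After op 6 (delete): buf='GAZW' cursor=0
After op 7 (delete): buf='AZW' cursor=0
After op 8 (undo): buf='GAZW' cursor=0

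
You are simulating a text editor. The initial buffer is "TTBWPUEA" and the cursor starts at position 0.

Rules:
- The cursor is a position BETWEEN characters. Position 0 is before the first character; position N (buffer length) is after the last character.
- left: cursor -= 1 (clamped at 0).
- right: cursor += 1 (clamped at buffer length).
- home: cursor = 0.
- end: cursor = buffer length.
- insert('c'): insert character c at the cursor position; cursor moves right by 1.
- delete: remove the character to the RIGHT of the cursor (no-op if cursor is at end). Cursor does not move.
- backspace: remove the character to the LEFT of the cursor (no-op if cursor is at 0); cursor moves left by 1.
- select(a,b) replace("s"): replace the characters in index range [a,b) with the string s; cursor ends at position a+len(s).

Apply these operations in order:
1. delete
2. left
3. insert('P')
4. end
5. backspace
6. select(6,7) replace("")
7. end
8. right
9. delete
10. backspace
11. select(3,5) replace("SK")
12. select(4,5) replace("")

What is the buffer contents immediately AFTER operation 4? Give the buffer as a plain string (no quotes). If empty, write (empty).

Answer: PTBWPUEA

Derivation:
After op 1 (delete): buf='TBWPUEA' cursor=0
After op 2 (left): buf='TBWPUEA' cursor=0
After op 3 (insert('P')): buf='PTBWPUEA' cursor=1
After op 4 (end): buf='PTBWPUEA' cursor=8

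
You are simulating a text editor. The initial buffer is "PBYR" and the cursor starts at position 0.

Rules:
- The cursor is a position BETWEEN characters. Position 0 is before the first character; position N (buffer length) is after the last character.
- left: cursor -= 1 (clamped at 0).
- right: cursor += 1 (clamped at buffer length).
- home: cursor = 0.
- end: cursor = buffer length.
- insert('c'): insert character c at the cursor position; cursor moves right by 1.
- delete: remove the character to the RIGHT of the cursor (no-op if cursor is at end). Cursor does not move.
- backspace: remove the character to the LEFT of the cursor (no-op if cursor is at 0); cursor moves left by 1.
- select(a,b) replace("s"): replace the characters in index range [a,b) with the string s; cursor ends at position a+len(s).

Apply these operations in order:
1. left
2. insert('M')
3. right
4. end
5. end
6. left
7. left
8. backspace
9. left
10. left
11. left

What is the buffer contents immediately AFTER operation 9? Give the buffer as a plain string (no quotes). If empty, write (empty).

After op 1 (left): buf='PBYR' cursor=0
After op 2 (insert('M')): buf='MPBYR' cursor=1
After op 3 (right): buf='MPBYR' cursor=2
After op 4 (end): buf='MPBYR' cursor=5
After op 5 (end): buf='MPBYR' cursor=5
After op 6 (left): buf='MPBYR' cursor=4
After op 7 (left): buf='MPBYR' cursor=3
After op 8 (backspace): buf='MPYR' cursor=2
After op 9 (left): buf='MPYR' cursor=1

Answer: MPYR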